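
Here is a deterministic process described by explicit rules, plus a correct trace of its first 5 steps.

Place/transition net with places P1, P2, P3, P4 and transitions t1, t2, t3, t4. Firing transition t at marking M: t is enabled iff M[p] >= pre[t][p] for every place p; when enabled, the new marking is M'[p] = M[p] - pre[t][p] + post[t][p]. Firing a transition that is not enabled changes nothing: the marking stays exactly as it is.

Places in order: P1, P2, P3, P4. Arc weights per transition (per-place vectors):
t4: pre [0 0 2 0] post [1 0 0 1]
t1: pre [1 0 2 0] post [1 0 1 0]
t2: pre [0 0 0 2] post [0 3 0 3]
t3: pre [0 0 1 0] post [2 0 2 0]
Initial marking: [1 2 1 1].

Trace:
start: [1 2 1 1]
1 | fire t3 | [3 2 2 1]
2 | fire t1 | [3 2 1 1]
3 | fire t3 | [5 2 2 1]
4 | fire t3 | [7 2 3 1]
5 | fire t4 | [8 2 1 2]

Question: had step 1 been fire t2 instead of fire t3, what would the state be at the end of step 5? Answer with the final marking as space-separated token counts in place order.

6 2 1 2

(re-executing from step 1 with the substitution; state before step 1: [1 2 1 1])
1 | fire t2 | [1 2 1 1]
2 | fire t1 | [1 2 1 1]
3 | fire t3 | [3 2 2 1]
4 | fire t3 | [5 2 3 1]
5 | fire t4 | [6 2 1 2]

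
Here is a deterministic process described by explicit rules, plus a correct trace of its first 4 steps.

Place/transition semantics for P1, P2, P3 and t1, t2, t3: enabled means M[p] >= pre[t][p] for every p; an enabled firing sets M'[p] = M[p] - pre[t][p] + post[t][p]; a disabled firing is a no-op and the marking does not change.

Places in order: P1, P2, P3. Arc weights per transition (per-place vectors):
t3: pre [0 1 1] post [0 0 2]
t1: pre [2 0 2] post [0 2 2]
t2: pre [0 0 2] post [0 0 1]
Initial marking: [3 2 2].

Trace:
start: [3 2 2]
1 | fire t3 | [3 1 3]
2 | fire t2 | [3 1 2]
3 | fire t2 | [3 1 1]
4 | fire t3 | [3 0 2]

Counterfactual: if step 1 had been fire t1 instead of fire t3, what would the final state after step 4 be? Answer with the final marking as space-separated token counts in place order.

1 3 2

(re-executing from step 1 with the substitution; state before step 1: [3 2 2])
1 | fire t1 | [1 4 2]
2 | fire t2 | [1 4 1]
3 | fire t2 | [1 4 1]
4 | fire t3 | [1 3 2]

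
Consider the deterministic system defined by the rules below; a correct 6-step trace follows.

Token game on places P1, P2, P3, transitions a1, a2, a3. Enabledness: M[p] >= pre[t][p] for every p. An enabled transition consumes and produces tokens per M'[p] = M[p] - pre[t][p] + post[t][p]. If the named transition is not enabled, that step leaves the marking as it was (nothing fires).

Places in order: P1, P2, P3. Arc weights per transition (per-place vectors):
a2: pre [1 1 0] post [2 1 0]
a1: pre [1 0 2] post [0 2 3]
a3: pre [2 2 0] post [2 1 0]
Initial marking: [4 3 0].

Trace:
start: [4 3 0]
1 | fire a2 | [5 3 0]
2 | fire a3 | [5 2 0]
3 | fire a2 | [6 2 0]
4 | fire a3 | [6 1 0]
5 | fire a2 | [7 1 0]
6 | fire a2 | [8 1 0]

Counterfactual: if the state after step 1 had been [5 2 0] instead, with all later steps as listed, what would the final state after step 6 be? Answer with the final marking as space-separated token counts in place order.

8 1 0

state after step 1 := [5 2 0]
2 | fire a3 | [5 1 0]
3 | fire a2 | [6 1 0]
4 | fire a3 | [6 1 0]
5 | fire a2 | [7 1 0]
6 | fire a2 | [8 1 0]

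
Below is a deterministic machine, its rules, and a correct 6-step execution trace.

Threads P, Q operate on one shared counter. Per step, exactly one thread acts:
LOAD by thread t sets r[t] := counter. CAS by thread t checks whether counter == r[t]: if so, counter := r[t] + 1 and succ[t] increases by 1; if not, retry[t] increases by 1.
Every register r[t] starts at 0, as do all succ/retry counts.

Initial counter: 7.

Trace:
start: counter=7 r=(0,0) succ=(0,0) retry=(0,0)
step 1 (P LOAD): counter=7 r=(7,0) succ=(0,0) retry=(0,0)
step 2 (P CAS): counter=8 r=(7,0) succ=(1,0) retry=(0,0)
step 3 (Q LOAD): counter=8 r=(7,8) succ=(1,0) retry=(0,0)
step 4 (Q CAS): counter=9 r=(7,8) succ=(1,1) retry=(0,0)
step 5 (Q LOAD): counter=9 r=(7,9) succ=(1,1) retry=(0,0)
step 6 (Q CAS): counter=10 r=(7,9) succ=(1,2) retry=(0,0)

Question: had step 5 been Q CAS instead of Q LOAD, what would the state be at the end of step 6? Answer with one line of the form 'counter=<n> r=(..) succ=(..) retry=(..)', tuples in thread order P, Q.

(re-executing from step 5 with the substitution; state before step 5: counter=9 r=(7,8) succ=(1,1) retry=(0,0))
step 5 (Q CAS): counter=9 r=(7,8) succ=(1,1) retry=(0,1)
step 6 (Q CAS): counter=9 r=(7,8) succ=(1,1) retry=(0,2)

counter=9 r=(7,8) succ=(1,1) retry=(0,2)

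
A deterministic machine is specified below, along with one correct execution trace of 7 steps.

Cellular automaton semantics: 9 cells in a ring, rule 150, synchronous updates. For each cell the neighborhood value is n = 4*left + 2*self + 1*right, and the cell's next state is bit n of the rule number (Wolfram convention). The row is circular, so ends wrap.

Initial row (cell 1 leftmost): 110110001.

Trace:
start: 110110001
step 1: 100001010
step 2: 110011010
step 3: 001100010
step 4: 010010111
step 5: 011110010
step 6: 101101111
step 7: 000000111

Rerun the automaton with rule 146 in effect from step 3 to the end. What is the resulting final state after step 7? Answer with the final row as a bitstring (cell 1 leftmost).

(re-executing steps 3..7 under rule 146; state before step 3: 110011010)
step 3: 001100000
step 4: 010010000
step 5: 101101000
step 6: 000000101
step 7: 100001000

100001000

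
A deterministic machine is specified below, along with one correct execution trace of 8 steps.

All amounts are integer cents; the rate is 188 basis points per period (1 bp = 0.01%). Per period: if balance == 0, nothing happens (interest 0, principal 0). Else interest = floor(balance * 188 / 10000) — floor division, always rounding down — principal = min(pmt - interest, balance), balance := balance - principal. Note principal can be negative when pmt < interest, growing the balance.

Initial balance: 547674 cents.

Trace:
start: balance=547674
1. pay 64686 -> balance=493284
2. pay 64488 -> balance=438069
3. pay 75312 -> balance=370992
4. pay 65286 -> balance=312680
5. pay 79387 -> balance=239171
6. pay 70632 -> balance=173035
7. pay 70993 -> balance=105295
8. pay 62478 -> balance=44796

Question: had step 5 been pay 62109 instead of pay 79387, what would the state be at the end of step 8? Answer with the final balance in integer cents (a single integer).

(re-executing from step 5 with the substitution; state before step 5: balance=312680)
5. pay 62109 -> balance=256449
6. pay 70632 -> balance=190638
7. pay 70993 -> balance=123228
8. pay 62478 -> balance=63066

63066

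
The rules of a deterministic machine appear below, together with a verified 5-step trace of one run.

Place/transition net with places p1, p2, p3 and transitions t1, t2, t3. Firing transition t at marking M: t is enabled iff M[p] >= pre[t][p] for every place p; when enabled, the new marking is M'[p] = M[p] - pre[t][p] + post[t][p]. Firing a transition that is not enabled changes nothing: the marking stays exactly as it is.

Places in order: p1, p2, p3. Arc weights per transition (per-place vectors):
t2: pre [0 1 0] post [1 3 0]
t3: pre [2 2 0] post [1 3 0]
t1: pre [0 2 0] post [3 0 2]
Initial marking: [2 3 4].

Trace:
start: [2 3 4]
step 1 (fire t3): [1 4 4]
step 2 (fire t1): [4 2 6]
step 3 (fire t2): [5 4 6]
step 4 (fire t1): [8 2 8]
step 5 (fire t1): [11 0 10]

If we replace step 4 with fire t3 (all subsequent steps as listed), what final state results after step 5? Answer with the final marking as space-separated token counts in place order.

(re-executing from step 4 with the substitution; state before step 4: [5 4 6])
step 4 (fire t3): [4 5 6]
step 5 (fire t1): [7 3 8]

7 3 8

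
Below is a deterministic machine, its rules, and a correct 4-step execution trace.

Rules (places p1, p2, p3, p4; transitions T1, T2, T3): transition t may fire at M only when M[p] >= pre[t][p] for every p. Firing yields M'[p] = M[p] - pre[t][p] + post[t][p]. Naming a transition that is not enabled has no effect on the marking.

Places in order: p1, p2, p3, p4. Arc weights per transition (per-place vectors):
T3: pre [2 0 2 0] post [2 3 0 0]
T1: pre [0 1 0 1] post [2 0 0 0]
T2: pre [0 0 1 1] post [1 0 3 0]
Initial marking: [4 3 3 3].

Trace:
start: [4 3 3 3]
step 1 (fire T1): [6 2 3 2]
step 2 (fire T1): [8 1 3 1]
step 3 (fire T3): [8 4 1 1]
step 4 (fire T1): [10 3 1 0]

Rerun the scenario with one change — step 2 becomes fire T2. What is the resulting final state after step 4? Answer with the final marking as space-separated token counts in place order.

9 4 3 0

(re-executing from step 2 with the substitution; state before step 2: [6 2 3 2])
step 2 (fire T2): [7 2 5 1]
step 3 (fire T3): [7 5 3 1]
step 4 (fire T1): [9 4 3 0]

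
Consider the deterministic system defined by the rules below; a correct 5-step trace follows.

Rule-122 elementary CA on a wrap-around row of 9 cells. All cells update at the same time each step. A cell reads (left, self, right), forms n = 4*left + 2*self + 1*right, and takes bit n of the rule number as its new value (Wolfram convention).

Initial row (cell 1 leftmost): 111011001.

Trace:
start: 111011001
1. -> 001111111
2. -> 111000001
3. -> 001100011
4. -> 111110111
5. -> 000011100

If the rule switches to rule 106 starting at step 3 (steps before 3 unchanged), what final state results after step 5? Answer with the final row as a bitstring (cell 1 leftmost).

(re-executing steps 3..5 under rule 106; state before step 3: 111000001)
3. -> 001000011
4. -> 010000111
5. -> 100001101

100001101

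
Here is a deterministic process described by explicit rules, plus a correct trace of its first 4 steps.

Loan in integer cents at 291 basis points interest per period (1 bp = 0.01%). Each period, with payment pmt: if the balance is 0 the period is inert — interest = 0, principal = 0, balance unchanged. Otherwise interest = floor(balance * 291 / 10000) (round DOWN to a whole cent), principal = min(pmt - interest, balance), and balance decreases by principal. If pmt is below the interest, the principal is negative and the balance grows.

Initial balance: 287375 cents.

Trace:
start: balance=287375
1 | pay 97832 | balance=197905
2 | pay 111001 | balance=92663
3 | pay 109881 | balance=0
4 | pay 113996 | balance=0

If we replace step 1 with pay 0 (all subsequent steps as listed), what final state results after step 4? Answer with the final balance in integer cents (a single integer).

(re-executing from step 1 with the substitution; state before step 1: balance=287375)
1 | pay 0 | balance=295737
2 | pay 111001 | balance=193341
3 | pay 109881 | balance=89086
4 | pay 113996 | balance=0

0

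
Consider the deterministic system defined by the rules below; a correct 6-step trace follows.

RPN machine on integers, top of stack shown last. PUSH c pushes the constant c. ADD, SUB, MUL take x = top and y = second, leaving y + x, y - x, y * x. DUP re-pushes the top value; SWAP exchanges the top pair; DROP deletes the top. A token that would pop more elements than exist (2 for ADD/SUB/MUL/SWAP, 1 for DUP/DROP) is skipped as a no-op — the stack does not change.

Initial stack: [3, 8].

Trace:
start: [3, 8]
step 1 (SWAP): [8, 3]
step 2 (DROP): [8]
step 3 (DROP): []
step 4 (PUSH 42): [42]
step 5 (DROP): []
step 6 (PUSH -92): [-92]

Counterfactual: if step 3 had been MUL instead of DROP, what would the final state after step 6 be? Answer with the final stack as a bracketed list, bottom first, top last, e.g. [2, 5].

(re-executing from step 3 with the substitution; state before step 3: [8])
step 3 (MUL): [8]
step 4 (PUSH 42): [8, 42]
step 5 (DROP): [8]
step 6 (PUSH -92): [8, -92]

[8, -92]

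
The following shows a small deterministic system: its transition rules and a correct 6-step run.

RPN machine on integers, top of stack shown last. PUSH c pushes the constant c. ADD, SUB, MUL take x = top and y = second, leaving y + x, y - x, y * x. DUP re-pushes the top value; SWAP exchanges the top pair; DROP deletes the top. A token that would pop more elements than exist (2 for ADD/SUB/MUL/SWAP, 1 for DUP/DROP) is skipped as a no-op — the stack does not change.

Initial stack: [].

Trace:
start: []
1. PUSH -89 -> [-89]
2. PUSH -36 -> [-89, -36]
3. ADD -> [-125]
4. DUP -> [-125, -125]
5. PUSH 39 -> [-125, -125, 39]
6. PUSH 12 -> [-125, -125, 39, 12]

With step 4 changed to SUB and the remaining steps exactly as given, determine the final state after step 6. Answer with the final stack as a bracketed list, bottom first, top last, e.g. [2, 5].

[-125, 39, 12]

(re-executing from step 4 with the substitution; state before step 4: [-125])
4. SUB -> [-125]
5. PUSH 39 -> [-125, 39]
6. PUSH 12 -> [-125, 39, 12]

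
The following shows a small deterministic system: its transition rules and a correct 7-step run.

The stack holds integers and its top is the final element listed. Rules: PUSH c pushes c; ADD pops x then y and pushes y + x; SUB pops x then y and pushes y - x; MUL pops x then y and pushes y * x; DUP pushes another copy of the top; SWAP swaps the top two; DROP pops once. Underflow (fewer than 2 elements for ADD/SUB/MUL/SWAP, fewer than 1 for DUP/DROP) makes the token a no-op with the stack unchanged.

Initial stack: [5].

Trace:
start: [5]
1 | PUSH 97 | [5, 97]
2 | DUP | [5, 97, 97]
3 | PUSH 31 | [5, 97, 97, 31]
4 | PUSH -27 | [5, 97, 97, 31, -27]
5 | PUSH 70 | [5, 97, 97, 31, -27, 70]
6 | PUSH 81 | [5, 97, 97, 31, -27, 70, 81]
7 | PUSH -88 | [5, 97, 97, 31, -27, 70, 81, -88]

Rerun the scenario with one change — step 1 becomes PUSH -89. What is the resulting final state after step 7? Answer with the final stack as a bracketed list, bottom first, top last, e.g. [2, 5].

[5, -89, -89, 31, -27, 70, 81, -88]

(re-executing from step 1 with the substitution; state before step 1: [5])
1 | PUSH -89 | [5, -89]
2 | DUP | [5, -89, -89]
3 | PUSH 31 | [5, -89, -89, 31]
4 | PUSH -27 | [5, -89, -89, 31, -27]
5 | PUSH 70 | [5, -89, -89, 31, -27, 70]
6 | PUSH 81 | [5, -89, -89, 31, -27, 70, 81]
7 | PUSH -88 | [5, -89, -89, 31, -27, 70, 81, -88]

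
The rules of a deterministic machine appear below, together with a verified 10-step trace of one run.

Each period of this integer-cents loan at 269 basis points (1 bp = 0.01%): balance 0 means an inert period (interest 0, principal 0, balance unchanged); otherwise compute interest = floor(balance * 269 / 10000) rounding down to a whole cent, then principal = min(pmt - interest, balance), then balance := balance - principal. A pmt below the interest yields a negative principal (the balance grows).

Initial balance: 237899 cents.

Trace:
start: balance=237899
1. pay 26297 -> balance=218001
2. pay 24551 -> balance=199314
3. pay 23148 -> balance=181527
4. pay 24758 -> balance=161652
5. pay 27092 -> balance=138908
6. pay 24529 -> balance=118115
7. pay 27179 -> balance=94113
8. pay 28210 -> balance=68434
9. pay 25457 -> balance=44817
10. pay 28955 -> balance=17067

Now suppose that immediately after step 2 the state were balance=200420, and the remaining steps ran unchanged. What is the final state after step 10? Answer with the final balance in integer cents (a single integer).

state after step 2 := balance=200420
3. pay 23148 -> balance=182663
4. pay 24758 -> balance=162818
5. pay 27092 -> balance=140105
6. pay 24529 -> balance=119344
7. pay 27179 -> balance=95375
8. pay 28210 -> balance=69730
9. pay 25457 -> balance=46148
10. pay 28955 -> balance=18434

18434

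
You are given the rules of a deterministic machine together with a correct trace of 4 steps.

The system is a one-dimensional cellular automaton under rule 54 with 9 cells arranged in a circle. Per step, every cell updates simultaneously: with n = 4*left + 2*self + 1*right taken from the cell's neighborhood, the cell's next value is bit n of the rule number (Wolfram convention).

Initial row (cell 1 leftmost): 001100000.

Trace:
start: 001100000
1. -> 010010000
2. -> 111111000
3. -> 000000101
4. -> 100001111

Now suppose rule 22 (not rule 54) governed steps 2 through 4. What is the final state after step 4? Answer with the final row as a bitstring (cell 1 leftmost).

100001101

(re-executing steps 2..4 under rule 22; state before step 2: 010010000)
2. -> 111111000
3. -> 000000101
4. -> 100001101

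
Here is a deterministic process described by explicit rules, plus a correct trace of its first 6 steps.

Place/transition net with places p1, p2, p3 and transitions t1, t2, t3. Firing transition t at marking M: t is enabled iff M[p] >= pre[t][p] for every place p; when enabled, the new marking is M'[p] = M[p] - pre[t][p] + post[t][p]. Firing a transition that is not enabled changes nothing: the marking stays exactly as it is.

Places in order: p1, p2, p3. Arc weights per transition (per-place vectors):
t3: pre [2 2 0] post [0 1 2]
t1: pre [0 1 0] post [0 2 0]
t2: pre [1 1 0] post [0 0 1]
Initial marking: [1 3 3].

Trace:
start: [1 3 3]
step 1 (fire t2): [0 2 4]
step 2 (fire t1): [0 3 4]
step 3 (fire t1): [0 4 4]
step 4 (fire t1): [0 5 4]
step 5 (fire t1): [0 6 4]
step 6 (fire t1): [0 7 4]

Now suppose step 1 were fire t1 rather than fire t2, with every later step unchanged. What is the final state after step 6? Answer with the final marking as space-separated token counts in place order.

1 9 3

(re-executing from step 1 with the substitution; state before step 1: [1 3 3])
step 1 (fire t1): [1 4 3]
step 2 (fire t1): [1 5 3]
step 3 (fire t1): [1 6 3]
step 4 (fire t1): [1 7 3]
step 5 (fire t1): [1 8 3]
step 6 (fire t1): [1 9 3]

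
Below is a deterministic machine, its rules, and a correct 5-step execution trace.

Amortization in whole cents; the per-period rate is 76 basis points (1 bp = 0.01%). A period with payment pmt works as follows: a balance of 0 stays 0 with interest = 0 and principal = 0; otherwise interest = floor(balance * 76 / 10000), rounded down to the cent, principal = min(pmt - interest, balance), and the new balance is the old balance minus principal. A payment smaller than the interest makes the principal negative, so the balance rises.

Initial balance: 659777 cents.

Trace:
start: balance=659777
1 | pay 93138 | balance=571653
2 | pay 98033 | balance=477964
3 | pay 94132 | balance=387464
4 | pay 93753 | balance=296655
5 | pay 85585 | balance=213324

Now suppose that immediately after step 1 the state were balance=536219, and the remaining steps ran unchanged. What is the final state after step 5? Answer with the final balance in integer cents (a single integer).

176802

state after step 1 := balance=536219
2 | pay 98033 | balance=442261
3 | pay 94132 | balance=351490
4 | pay 93753 | balance=260408
5 | pay 85585 | balance=176802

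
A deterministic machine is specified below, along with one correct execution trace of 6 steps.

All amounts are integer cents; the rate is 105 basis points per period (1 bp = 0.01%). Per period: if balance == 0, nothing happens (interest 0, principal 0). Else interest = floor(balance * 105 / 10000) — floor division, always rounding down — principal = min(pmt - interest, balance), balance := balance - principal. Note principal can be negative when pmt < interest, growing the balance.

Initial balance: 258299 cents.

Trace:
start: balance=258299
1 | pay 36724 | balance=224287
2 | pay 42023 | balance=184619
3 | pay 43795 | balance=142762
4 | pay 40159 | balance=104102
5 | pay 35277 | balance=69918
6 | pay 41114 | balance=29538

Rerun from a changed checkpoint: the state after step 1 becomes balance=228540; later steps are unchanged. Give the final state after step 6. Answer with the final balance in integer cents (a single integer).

34017

state after step 1 := balance=228540
2 | pay 42023 | balance=188916
3 | pay 43795 | balance=147104
4 | pay 40159 | balance=108489
5 | pay 35277 | balance=74351
6 | pay 41114 | balance=34017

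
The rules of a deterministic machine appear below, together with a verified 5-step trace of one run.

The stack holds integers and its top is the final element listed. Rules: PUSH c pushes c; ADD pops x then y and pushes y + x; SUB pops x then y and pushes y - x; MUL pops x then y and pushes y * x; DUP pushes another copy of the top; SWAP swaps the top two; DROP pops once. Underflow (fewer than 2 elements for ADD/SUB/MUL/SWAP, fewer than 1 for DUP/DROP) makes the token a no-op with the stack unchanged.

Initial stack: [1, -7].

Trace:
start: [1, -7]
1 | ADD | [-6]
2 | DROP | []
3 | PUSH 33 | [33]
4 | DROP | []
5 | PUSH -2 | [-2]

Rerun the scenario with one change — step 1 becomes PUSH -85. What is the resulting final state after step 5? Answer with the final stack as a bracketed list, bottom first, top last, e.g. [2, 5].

[1, -7, -2]

(re-executing from step 1 with the substitution; state before step 1: [1, -7])
1 | PUSH -85 | [1, -7, -85]
2 | DROP | [1, -7]
3 | PUSH 33 | [1, -7, 33]
4 | DROP | [1, -7]
5 | PUSH -2 | [1, -7, -2]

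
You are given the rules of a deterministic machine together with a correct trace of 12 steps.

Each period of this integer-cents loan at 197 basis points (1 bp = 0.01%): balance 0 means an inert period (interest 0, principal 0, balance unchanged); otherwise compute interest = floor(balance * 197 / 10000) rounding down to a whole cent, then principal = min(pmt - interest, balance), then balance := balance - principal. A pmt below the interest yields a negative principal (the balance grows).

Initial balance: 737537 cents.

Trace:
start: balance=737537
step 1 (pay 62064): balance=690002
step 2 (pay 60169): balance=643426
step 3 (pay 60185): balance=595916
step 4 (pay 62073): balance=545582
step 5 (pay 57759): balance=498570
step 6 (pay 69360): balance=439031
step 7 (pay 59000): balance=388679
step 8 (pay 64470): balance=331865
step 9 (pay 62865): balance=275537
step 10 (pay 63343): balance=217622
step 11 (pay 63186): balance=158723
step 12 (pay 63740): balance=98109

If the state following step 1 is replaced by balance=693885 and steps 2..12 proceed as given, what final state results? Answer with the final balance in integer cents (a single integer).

state after step 1 := balance=693885
step 2 (pay 60169): balance=647385
step 3 (pay 60185): balance=599953
step 4 (pay 62073): balance=549699
step 5 (pay 57759): balance=502769
step 6 (pay 69360): balance=443313
step 7 (pay 59000): balance=393046
step 8 (pay 64470): balance=336319
step 9 (pay 62865): balance=280079
step 10 (pay 63343): balance=222253
step 11 (pay 63186): balance=163445
step 12 (pay 63740): balance=102924

102924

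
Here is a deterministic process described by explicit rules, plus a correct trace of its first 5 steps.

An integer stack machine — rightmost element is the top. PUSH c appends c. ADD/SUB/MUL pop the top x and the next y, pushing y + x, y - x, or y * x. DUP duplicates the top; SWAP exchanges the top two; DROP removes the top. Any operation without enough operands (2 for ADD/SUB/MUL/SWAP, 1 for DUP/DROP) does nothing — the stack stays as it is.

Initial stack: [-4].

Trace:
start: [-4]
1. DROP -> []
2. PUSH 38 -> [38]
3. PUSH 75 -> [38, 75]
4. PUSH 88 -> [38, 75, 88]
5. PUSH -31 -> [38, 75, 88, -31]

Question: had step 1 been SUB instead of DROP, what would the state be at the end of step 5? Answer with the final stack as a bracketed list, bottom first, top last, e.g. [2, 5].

(re-executing from step 1 with the substitution; state before step 1: [-4])
1. SUB -> [-4]
2. PUSH 38 -> [-4, 38]
3. PUSH 75 -> [-4, 38, 75]
4. PUSH 88 -> [-4, 38, 75, 88]
5. PUSH -31 -> [-4, 38, 75, 88, -31]

[-4, 38, 75, 88, -31]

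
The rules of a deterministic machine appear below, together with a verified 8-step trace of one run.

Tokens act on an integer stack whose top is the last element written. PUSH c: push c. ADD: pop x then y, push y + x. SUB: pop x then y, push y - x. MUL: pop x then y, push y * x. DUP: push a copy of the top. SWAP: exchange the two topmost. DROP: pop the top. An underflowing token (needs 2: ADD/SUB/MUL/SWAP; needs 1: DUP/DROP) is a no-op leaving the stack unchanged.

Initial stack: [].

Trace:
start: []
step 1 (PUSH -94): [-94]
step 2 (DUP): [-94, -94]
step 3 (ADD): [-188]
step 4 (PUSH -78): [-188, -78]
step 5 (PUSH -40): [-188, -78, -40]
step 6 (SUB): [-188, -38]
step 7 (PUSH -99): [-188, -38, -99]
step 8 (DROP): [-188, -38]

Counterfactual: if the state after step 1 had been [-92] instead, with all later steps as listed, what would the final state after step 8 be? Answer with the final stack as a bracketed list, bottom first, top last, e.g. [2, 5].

state after step 1 := [-92]
step 2 (DUP): [-92, -92]
step 3 (ADD): [-184]
step 4 (PUSH -78): [-184, -78]
step 5 (PUSH -40): [-184, -78, -40]
step 6 (SUB): [-184, -38]
step 7 (PUSH -99): [-184, -38, -99]
step 8 (DROP): [-184, -38]

[-184, -38]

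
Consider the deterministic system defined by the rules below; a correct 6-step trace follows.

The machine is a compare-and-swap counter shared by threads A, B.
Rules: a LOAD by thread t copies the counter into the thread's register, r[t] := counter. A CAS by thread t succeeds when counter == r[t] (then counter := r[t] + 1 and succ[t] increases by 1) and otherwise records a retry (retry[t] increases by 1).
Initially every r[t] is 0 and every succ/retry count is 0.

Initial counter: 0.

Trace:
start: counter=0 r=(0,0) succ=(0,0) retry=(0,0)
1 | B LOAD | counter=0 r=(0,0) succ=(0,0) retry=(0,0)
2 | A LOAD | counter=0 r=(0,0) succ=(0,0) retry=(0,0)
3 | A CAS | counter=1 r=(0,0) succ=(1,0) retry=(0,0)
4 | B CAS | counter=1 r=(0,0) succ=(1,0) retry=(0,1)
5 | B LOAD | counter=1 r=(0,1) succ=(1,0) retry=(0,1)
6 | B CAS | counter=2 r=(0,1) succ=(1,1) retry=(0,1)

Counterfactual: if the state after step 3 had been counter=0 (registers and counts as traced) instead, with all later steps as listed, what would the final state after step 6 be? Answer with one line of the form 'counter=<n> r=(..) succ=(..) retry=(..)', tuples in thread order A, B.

state after step 3 := counter=0 r=(0,0) succ=(1,0) retry=(0,0)
4 | B CAS | counter=1 r=(0,0) succ=(1,1) retry=(0,0)
5 | B LOAD | counter=1 r=(0,1) succ=(1,1) retry=(0,0)
6 | B CAS | counter=2 r=(0,1) succ=(1,2) retry=(0,0)

counter=2 r=(0,1) succ=(1,2) retry=(0,0)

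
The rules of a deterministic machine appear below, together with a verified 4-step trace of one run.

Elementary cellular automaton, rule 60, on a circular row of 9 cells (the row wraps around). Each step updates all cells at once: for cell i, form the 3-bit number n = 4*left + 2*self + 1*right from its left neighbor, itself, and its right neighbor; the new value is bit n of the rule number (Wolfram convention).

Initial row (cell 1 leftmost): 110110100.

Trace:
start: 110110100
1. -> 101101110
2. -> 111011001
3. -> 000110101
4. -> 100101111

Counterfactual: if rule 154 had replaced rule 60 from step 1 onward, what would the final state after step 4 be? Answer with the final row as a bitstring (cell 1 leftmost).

101001101

(re-executing steps 1..4 under rule 154; state before step 1: 110110100)
1. -> 100100011
2. -> 011010111
3. -> 010000110
4. -> 101001101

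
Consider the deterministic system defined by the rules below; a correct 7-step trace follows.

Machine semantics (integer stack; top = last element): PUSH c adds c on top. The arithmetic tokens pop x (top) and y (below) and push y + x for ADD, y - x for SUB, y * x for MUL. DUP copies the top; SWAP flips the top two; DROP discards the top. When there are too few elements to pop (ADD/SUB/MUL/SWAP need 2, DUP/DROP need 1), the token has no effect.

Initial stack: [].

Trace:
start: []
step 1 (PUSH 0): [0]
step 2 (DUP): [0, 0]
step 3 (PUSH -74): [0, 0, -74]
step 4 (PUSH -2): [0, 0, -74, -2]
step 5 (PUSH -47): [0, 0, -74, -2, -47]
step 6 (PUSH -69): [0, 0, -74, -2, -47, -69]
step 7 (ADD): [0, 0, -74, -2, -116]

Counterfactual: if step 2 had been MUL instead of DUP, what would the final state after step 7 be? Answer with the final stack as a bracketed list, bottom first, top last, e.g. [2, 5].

(re-executing from step 2 with the substitution; state before step 2: [0])
step 2 (MUL): [0]
step 3 (PUSH -74): [0, -74]
step 4 (PUSH -2): [0, -74, -2]
step 5 (PUSH -47): [0, -74, -2, -47]
step 6 (PUSH -69): [0, -74, -2, -47, -69]
step 7 (ADD): [0, -74, -2, -116]

[0, -74, -2, -116]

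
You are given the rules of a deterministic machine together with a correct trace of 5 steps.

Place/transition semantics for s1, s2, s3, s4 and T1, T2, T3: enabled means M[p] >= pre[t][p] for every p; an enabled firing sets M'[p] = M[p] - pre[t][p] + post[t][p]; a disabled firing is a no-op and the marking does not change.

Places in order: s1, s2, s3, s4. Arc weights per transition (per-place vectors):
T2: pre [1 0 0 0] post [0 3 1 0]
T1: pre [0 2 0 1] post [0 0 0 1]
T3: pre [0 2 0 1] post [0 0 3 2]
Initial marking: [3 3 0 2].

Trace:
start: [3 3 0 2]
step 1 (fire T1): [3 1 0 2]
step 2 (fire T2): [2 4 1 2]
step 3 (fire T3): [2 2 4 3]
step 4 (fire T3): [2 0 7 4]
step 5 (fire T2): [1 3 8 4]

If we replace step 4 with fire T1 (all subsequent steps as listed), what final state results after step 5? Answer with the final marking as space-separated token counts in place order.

1 3 5 3

(re-executing from step 4 with the substitution; state before step 4: [2 2 4 3])
step 4 (fire T1): [2 0 4 3]
step 5 (fire T2): [1 3 5 3]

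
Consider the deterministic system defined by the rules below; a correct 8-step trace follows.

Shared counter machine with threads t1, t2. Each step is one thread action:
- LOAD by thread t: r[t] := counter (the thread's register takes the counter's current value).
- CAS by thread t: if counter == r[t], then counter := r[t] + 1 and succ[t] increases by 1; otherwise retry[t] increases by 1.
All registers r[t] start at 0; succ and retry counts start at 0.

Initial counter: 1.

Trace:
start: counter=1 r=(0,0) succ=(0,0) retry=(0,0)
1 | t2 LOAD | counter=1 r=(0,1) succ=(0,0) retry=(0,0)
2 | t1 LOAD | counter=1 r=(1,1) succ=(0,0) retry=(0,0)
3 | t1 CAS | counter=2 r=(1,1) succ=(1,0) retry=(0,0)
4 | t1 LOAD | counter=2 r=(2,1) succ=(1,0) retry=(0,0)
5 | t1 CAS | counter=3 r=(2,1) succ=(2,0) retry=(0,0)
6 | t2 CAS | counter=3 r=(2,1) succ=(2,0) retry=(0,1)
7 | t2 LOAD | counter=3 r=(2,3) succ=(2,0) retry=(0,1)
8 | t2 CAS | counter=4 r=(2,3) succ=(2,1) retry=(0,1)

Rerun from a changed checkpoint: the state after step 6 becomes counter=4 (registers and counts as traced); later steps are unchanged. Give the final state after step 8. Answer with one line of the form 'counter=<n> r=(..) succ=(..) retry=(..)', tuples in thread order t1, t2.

counter=5 r=(2,4) succ=(2,1) retry=(0,1)

state after step 6 := counter=4 r=(2,1) succ=(2,0) retry=(0,1)
7 | t2 LOAD | counter=4 r=(2,4) succ=(2,0) retry=(0,1)
8 | t2 CAS | counter=5 r=(2,4) succ=(2,1) retry=(0,1)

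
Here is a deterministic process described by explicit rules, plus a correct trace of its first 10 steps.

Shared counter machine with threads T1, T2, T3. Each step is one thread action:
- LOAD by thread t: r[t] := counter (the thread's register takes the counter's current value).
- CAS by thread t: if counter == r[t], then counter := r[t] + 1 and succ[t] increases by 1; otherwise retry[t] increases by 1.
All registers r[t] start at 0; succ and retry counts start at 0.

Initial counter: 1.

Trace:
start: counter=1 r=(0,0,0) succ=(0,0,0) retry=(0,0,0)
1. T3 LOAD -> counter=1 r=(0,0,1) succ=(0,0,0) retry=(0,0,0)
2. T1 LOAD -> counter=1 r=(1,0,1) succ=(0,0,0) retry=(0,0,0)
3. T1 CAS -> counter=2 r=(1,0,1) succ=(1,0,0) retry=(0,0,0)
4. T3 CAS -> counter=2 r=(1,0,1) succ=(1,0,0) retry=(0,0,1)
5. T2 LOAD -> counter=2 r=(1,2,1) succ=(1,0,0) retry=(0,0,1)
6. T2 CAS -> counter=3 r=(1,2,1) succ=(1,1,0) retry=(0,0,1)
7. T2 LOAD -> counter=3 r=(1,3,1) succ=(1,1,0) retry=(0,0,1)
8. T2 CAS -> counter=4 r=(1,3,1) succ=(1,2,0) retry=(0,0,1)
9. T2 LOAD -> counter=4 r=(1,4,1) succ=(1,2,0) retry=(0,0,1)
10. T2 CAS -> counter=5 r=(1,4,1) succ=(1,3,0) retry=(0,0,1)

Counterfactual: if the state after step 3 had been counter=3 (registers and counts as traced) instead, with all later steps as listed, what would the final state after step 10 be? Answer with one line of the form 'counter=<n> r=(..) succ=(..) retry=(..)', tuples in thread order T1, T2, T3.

counter=6 r=(1,5,1) succ=(1,3,0) retry=(0,0,1)

state after step 3 := counter=3 r=(1,0,1) succ=(1,0,0) retry=(0,0,0)
4. T3 CAS -> counter=3 r=(1,0,1) succ=(1,0,0) retry=(0,0,1)
5. T2 LOAD -> counter=3 r=(1,3,1) succ=(1,0,0) retry=(0,0,1)
6. T2 CAS -> counter=4 r=(1,3,1) succ=(1,1,0) retry=(0,0,1)
7. T2 LOAD -> counter=4 r=(1,4,1) succ=(1,1,0) retry=(0,0,1)
8. T2 CAS -> counter=5 r=(1,4,1) succ=(1,2,0) retry=(0,0,1)
9. T2 LOAD -> counter=5 r=(1,5,1) succ=(1,2,0) retry=(0,0,1)
10. T2 CAS -> counter=6 r=(1,5,1) succ=(1,3,0) retry=(0,0,1)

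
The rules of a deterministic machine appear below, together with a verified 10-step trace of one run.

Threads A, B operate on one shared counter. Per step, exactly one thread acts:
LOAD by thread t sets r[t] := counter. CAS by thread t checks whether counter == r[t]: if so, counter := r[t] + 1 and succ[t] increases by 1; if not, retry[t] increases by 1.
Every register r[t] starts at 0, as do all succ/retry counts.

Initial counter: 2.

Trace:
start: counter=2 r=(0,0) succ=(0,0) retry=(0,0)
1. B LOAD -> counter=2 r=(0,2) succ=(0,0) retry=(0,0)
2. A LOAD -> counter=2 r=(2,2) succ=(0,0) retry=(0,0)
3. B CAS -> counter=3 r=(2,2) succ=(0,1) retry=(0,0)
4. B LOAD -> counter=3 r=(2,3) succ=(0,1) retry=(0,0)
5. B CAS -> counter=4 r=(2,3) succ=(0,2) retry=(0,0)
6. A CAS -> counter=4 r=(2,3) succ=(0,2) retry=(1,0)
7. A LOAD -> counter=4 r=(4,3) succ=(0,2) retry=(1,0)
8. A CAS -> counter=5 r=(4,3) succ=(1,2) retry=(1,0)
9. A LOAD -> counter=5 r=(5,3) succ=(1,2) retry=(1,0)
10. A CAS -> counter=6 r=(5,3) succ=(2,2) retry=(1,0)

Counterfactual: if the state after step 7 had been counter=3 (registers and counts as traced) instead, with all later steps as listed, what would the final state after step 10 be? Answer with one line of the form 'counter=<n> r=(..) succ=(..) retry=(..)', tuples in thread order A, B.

counter=4 r=(3,3) succ=(1,2) retry=(2,0)

state after step 7 := counter=3 r=(4,3) succ=(0,2) retry=(1,0)
8. A CAS -> counter=3 r=(4,3) succ=(0,2) retry=(2,0)
9. A LOAD -> counter=3 r=(3,3) succ=(0,2) retry=(2,0)
10. A CAS -> counter=4 r=(3,3) succ=(1,2) retry=(2,0)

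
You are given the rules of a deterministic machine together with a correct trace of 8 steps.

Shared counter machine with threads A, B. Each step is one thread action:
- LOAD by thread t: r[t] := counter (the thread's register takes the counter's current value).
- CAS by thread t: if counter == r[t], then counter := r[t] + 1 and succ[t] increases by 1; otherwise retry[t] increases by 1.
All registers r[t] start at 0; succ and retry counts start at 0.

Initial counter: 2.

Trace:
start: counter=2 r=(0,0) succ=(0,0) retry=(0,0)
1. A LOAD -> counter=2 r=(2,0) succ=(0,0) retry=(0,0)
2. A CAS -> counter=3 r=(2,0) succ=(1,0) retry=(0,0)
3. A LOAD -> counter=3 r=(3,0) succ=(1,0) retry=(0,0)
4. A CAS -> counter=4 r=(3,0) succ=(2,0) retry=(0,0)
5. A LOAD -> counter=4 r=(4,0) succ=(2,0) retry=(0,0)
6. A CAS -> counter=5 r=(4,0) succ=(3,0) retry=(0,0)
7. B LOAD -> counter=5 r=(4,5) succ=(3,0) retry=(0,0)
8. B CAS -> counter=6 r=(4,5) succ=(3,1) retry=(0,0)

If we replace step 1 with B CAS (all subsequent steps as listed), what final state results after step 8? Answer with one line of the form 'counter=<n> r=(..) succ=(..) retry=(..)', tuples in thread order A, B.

counter=5 r=(3,4) succ=(2,1) retry=(1,1)

(re-executing from step 1 with the substitution; state before step 1: counter=2 r=(0,0) succ=(0,0) retry=(0,0))
1. B CAS -> counter=2 r=(0,0) succ=(0,0) retry=(0,1)
2. A CAS -> counter=2 r=(0,0) succ=(0,0) retry=(1,1)
3. A LOAD -> counter=2 r=(2,0) succ=(0,0) retry=(1,1)
4. A CAS -> counter=3 r=(2,0) succ=(1,0) retry=(1,1)
5. A LOAD -> counter=3 r=(3,0) succ=(1,0) retry=(1,1)
6. A CAS -> counter=4 r=(3,0) succ=(2,0) retry=(1,1)
7. B LOAD -> counter=4 r=(3,4) succ=(2,0) retry=(1,1)
8. B CAS -> counter=5 r=(3,4) succ=(2,1) retry=(1,1)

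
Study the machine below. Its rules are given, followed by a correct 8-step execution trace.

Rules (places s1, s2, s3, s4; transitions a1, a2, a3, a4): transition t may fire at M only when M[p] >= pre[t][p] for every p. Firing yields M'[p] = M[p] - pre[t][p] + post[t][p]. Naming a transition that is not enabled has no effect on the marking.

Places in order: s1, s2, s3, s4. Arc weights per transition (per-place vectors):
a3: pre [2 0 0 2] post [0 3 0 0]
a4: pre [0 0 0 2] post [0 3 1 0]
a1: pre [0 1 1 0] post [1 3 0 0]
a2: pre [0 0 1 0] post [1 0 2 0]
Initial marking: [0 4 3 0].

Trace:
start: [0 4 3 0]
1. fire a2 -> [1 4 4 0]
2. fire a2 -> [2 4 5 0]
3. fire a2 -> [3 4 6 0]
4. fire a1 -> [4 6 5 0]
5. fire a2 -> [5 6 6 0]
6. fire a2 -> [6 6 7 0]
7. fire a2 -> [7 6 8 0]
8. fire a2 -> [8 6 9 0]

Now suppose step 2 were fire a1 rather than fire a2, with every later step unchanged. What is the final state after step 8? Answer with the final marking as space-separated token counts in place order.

(re-executing from step 2 with the substitution; state before step 2: [1 4 4 0])
2. fire a1 -> [2 6 3 0]
3. fire a2 -> [3 6 4 0]
4. fire a1 -> [4 8 3 0]
5. fire a2 -> [5 8 4 0]
6. fire a2 -> [6 8 5 0]
7. fire a2 -> [7 8 6 0]
8. fire a2 -> [8 8 7 0]

8 8 7 0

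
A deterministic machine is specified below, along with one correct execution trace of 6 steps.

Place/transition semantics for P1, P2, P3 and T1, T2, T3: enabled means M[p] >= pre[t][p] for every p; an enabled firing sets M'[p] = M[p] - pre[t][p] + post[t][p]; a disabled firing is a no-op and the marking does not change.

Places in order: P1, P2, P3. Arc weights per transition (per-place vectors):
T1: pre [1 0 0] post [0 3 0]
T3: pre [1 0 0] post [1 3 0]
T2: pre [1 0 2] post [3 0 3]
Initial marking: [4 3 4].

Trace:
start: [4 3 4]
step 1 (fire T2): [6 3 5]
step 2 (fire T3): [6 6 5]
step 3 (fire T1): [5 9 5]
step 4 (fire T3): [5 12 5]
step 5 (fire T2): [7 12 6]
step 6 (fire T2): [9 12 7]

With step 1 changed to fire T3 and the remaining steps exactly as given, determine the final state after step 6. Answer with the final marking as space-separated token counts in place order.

(re-executing from step 1 with the substitution; state before step 1: [4 3 4])
step 1 (fire T3): [4 6 4]
step 2 (fire T3): [4 9 4]
step 3 (fire T1): [3 12 4]
step 4 (fire T3): [3 15 4]
step 5 (fire T2): [5 15 5]
step 6 (fire T2): [7 15 6]

7 15 6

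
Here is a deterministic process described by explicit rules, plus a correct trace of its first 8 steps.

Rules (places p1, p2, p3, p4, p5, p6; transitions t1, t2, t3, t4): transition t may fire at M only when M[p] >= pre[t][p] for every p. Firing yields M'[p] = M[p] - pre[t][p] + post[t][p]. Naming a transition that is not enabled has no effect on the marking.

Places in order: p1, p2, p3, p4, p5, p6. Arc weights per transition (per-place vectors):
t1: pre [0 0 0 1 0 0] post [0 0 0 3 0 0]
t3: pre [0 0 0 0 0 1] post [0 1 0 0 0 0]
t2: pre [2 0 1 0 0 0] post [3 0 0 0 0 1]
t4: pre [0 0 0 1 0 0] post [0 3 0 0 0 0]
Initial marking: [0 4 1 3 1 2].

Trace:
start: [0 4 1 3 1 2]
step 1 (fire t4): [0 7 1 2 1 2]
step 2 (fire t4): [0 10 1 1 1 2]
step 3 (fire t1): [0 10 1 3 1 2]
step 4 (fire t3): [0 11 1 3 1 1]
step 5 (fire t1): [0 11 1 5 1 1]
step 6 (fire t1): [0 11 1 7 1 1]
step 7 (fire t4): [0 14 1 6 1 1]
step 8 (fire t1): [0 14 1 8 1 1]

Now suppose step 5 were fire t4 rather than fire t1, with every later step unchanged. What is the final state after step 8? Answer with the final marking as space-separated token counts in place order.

0 17 1 5 1 1

(re-executing from step 5 with the substitution; state before step 5: [0 11 1 3 1 1])
step 5 (fire t4): [0 14 1 2 1 1]
step 6 (fire t1): [0 14 1 4 1 1]
step 7 (fire t4): [0 17 1 3 1 1]
step 8 (fire t1): [0 17 1 5 1 1]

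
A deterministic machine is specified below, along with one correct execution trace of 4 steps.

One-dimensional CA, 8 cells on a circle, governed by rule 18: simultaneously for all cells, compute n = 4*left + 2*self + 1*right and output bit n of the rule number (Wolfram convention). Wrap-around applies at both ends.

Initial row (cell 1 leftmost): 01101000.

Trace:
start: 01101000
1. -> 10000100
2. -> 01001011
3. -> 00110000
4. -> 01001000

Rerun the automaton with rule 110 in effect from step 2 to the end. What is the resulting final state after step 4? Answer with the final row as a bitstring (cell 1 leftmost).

(re-executing steps 2..4 under rule 110; state before step 2: 10000100)
2. -> 10001101
3. -> 10011111
4. -> 10110000

10110000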